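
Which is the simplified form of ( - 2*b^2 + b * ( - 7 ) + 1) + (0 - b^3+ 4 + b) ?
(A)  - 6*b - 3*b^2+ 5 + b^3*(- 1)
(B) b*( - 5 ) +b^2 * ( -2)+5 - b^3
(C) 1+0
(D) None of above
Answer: D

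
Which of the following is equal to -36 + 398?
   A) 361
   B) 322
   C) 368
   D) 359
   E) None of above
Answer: E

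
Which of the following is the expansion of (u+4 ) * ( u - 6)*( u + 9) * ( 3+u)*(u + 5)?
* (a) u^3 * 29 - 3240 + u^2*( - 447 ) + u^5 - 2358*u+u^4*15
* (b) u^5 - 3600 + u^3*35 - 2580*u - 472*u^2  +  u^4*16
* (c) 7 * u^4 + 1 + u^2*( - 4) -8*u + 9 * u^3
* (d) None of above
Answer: a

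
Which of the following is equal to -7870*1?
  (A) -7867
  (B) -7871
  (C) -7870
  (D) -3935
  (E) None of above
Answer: C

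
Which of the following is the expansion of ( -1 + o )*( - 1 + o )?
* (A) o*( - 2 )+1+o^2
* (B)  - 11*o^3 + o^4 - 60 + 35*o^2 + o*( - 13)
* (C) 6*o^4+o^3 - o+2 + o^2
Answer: A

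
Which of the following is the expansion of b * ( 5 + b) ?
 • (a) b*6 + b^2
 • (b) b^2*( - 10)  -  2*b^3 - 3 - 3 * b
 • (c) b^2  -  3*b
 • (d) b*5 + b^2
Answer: d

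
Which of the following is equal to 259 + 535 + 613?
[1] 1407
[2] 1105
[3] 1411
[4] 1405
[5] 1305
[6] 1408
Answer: 1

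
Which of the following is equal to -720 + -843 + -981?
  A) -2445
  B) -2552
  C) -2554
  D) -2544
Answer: D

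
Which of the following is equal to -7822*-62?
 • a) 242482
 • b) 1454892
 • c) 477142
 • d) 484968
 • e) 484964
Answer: e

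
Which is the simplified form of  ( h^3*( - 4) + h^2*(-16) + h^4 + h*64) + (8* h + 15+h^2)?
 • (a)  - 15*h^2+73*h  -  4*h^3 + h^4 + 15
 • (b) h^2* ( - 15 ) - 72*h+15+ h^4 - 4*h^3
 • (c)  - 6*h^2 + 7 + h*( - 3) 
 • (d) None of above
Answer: d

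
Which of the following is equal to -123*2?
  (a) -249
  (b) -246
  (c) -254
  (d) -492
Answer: b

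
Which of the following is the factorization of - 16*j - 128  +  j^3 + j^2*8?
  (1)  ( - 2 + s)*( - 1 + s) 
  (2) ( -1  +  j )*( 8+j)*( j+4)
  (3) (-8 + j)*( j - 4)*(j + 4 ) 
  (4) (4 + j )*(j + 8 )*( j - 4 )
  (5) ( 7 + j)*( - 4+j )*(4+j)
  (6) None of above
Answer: 4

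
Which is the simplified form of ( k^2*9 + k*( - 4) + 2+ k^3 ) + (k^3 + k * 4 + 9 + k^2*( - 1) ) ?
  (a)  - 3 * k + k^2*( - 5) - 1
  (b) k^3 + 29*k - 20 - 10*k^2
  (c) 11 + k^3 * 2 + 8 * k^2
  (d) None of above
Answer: c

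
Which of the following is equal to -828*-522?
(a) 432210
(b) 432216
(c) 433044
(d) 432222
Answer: b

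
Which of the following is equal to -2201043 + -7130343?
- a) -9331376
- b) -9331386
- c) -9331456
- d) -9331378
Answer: b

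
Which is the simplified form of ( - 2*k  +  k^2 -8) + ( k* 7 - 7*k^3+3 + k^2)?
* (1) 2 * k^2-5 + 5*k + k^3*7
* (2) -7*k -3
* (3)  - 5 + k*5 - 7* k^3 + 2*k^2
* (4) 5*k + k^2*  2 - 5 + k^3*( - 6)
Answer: 3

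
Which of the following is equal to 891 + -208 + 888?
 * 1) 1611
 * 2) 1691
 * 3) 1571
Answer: 3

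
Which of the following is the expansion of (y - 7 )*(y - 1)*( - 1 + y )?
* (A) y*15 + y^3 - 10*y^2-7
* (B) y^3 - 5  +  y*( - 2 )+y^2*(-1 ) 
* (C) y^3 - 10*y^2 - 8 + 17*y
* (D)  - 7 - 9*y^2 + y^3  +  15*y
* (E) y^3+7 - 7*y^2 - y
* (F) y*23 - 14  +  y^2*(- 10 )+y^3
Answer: D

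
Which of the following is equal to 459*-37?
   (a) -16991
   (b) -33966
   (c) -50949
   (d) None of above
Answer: d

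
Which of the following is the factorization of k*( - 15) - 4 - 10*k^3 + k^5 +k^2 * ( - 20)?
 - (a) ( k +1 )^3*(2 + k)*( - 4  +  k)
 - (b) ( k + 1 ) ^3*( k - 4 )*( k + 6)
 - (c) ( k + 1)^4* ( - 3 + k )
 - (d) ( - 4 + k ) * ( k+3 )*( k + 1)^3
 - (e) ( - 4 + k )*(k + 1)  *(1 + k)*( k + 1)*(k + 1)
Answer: e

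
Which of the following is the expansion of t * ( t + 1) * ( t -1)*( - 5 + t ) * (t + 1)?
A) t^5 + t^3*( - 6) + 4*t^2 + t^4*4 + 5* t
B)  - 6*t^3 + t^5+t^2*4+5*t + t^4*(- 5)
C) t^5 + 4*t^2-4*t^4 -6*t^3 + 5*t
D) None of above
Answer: C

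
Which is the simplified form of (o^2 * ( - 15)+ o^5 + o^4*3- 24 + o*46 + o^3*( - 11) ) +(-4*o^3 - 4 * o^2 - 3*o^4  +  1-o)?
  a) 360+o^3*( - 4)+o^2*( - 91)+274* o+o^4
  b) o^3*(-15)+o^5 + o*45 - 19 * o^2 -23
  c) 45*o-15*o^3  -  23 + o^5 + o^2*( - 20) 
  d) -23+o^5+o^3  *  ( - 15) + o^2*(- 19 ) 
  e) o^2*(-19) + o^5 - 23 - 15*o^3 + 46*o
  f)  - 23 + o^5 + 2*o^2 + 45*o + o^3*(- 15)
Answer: b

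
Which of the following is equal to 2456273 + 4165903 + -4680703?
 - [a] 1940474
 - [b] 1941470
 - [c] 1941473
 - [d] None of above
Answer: c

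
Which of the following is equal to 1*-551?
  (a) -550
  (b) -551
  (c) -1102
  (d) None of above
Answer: b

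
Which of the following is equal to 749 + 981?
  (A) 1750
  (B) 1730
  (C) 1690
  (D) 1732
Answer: B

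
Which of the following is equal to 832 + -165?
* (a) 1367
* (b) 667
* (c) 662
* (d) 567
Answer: b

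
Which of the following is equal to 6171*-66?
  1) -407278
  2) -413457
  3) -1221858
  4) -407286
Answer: 4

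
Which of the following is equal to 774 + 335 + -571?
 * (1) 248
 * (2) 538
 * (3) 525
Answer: 2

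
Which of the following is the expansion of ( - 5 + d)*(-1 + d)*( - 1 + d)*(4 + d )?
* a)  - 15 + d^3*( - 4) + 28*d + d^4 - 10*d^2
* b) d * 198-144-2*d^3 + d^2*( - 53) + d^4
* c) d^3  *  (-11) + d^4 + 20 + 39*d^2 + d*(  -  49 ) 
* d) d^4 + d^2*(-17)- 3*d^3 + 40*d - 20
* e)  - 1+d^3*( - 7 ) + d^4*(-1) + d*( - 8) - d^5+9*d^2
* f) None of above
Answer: f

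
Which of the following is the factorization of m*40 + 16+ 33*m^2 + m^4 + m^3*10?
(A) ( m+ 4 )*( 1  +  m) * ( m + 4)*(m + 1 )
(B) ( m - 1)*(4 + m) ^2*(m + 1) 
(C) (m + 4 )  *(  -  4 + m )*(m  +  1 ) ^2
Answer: A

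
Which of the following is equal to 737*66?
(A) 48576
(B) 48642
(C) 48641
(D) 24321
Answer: B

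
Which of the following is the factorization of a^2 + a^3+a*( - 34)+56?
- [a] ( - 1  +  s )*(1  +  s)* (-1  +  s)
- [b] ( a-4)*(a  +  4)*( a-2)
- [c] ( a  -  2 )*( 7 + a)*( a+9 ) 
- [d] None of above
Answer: d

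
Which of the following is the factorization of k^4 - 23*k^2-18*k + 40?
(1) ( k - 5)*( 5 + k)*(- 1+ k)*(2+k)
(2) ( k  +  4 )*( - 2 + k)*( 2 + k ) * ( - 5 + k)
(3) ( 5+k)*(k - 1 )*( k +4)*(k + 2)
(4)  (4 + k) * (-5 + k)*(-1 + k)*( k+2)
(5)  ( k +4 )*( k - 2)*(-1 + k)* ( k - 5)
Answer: 4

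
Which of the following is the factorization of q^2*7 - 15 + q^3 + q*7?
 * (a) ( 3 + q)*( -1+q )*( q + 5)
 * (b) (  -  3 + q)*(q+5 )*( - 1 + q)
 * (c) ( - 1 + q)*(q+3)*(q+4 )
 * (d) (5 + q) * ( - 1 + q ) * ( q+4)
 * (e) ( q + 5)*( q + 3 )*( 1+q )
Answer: a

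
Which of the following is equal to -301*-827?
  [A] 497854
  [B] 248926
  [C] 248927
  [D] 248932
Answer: C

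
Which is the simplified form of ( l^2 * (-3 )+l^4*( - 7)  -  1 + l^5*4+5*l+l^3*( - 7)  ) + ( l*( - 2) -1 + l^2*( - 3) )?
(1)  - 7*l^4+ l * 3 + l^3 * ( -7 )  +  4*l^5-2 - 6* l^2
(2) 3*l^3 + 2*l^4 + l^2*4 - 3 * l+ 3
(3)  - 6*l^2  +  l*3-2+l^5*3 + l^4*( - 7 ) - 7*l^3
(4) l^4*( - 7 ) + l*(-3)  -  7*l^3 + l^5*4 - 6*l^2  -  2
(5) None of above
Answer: 1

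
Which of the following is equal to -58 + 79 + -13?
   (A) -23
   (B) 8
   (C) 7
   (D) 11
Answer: B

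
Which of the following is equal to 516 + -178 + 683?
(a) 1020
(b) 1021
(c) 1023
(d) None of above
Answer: b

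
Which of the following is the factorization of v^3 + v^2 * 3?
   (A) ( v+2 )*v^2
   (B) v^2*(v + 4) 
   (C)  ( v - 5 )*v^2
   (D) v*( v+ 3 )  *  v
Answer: D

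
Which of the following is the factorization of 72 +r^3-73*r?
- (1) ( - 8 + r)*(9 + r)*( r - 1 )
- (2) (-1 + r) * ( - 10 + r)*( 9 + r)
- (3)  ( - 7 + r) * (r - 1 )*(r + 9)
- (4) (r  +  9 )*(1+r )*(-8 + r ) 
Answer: 1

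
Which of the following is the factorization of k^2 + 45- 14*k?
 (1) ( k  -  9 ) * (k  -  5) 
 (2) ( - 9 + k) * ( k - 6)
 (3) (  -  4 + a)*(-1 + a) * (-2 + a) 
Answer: 1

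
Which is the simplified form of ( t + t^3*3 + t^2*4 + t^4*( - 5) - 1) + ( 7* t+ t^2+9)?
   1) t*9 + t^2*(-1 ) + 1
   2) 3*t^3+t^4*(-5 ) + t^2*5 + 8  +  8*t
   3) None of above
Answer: 2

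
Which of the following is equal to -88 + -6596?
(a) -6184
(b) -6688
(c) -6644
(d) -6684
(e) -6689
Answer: d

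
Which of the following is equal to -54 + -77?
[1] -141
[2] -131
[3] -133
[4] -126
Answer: 2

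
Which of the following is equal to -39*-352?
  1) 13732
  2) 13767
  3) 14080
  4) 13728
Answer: 4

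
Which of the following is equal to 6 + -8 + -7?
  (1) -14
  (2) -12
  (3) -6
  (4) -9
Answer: 4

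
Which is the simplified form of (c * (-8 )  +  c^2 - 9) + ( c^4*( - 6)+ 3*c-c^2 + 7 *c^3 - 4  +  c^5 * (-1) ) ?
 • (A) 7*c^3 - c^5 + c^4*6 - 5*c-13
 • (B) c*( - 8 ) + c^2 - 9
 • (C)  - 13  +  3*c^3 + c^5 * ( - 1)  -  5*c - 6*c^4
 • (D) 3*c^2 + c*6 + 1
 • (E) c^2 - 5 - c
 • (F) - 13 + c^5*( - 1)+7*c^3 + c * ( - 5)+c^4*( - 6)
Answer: F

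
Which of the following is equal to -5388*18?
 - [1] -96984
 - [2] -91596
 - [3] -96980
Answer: 1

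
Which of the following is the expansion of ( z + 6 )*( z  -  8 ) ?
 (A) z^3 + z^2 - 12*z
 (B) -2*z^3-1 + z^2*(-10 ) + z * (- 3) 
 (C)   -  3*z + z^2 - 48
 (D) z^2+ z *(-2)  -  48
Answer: D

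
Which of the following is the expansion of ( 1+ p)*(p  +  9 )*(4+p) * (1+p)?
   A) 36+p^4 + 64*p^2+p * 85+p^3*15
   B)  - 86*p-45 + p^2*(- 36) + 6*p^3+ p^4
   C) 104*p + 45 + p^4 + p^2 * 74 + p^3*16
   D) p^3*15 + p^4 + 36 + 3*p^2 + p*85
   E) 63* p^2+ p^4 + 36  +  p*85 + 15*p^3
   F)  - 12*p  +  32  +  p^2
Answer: E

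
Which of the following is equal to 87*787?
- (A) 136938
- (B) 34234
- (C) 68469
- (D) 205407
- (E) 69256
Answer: C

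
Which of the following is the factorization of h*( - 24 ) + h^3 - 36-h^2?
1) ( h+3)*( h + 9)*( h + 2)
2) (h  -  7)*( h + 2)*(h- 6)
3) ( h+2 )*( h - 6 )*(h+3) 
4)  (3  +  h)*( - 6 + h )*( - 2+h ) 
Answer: 3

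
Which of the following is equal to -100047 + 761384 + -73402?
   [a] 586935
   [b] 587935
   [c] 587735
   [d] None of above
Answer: b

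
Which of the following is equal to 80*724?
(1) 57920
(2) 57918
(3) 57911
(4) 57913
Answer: 1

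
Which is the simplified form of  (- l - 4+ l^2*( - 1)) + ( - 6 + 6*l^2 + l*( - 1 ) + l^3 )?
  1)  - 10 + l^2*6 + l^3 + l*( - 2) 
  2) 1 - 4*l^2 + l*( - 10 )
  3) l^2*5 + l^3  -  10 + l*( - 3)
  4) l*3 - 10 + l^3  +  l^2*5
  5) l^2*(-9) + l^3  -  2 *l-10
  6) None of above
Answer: 6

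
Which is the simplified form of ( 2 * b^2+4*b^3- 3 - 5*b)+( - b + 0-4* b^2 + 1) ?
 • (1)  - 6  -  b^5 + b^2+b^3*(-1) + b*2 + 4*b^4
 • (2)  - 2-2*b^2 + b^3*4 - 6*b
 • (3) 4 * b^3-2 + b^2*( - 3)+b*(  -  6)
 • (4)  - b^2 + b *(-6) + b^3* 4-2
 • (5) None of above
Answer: 2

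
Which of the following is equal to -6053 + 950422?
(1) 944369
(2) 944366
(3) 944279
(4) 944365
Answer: 1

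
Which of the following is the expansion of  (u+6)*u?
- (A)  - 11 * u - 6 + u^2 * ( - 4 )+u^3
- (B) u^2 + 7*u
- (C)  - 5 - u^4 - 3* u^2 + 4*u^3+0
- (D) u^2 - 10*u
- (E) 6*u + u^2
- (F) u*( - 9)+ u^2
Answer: E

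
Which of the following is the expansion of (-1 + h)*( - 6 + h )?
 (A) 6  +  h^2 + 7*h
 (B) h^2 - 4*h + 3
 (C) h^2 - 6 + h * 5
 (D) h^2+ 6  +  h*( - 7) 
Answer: D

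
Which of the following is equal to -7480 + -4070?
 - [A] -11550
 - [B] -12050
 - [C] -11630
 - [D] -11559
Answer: A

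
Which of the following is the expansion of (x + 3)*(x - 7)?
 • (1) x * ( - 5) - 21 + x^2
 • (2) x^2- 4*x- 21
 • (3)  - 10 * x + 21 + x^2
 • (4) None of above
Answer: 2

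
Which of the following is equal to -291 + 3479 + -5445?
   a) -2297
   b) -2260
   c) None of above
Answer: c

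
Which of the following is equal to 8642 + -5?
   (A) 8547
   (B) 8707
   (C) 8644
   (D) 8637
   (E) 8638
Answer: D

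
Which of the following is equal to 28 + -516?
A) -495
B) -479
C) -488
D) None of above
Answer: C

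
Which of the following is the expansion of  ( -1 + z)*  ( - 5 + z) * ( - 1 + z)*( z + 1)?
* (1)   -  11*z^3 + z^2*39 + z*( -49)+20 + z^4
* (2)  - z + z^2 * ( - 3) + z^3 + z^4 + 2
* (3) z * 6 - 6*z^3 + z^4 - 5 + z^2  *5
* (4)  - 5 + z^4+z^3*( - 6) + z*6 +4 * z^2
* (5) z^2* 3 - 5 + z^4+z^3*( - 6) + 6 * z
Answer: 4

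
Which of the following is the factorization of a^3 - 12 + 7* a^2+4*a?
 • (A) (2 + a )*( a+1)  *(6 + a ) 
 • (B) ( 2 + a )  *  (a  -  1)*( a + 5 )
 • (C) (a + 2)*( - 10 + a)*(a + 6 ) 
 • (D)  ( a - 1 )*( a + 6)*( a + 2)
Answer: D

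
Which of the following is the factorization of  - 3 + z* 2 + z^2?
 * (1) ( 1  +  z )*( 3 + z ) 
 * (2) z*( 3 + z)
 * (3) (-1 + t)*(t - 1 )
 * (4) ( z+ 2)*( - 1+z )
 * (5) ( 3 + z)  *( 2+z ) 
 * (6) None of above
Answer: 6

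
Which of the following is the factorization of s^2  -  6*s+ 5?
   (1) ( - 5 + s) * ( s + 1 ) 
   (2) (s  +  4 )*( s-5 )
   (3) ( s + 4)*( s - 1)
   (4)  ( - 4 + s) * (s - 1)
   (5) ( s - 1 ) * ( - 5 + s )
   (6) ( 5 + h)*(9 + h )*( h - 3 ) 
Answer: 5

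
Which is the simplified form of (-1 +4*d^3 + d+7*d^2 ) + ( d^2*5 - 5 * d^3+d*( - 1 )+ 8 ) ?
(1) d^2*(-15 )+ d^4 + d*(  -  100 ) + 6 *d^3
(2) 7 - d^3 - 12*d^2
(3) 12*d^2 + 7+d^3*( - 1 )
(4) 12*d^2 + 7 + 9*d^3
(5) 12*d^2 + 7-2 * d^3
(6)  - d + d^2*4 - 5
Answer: 3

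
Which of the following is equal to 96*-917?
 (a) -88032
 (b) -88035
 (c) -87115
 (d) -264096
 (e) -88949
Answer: a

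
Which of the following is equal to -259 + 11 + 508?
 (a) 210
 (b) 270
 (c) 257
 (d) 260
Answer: d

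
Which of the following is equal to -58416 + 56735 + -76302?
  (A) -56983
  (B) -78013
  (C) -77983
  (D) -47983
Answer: C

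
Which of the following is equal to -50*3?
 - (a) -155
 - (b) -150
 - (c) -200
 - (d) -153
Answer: b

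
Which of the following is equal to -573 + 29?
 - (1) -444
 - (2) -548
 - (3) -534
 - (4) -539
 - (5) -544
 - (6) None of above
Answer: 5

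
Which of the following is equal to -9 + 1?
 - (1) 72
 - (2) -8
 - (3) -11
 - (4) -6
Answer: 2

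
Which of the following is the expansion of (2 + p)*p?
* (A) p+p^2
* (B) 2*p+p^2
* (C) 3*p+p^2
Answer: B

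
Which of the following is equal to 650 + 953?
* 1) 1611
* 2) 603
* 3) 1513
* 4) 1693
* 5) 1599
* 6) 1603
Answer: 6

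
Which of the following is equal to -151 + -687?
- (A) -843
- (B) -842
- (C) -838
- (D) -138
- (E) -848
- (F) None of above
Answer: C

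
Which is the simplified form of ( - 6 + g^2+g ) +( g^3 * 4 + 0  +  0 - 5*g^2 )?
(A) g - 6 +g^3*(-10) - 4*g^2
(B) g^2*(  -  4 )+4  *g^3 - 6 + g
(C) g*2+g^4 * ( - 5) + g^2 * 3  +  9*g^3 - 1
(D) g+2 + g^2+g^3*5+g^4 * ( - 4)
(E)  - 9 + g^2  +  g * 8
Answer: B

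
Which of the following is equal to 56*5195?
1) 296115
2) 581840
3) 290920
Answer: 3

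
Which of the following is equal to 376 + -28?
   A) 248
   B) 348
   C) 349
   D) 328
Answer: B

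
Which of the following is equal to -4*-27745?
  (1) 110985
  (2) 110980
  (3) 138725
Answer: 2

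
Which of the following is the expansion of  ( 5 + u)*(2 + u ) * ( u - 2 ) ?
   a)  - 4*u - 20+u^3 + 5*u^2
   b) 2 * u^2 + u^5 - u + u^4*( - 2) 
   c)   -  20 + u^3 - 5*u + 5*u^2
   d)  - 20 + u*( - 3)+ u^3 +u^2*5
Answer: a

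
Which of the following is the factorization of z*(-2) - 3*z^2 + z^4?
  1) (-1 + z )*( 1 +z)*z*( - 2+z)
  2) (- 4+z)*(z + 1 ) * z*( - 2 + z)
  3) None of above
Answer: 3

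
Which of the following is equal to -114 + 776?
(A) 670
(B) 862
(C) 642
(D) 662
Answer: D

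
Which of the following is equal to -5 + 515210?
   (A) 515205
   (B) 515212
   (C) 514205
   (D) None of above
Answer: A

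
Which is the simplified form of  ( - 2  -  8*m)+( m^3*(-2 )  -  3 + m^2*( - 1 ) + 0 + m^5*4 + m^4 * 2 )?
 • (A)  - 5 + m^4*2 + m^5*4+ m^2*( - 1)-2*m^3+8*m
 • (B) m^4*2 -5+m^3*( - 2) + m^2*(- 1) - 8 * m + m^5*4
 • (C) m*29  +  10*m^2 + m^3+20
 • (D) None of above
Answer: B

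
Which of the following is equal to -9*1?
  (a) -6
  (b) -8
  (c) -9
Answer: c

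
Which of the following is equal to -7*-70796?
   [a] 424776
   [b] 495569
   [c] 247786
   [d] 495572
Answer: d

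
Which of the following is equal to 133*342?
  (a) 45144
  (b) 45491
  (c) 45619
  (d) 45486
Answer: d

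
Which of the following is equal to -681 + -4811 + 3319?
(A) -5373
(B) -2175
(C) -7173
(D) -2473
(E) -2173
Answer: E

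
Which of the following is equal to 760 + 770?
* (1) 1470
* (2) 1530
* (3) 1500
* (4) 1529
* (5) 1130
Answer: 2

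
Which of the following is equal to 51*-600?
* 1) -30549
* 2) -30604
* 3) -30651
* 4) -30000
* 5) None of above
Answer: 5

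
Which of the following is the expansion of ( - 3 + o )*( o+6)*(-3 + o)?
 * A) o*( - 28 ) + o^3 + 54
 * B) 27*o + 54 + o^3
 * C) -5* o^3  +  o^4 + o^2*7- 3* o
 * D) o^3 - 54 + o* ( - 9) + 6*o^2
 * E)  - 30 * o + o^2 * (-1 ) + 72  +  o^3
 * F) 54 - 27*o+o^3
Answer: F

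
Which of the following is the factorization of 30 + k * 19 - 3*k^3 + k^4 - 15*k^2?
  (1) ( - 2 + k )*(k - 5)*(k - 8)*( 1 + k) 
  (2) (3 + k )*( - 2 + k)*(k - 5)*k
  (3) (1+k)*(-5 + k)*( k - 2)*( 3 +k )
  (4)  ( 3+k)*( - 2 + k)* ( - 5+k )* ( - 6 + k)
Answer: 3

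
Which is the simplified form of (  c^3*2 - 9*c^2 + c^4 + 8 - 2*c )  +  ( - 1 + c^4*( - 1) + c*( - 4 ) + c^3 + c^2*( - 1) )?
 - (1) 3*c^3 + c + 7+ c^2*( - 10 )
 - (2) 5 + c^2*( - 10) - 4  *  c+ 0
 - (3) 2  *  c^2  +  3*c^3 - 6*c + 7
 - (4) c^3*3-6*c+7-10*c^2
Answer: 4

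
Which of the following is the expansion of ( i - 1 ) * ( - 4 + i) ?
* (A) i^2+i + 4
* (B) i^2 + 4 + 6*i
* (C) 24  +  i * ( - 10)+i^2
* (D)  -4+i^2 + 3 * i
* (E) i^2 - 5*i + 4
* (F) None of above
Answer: E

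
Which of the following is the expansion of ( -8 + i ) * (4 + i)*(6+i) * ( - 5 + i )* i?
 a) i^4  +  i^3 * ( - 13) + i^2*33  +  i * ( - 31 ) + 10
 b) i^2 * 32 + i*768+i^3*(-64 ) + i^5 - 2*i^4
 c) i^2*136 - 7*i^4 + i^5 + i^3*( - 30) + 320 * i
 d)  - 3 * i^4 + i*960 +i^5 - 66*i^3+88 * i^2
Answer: d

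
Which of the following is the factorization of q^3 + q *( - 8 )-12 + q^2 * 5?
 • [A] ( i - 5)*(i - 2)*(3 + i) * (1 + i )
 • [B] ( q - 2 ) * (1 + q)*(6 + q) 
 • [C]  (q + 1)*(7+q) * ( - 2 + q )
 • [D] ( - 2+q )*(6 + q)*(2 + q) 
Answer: B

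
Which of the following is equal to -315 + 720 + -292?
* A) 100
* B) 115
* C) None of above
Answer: C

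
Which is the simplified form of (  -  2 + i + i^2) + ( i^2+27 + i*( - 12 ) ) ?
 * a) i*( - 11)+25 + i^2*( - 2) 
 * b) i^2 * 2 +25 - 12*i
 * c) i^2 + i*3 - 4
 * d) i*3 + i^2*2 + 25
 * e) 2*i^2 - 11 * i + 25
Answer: e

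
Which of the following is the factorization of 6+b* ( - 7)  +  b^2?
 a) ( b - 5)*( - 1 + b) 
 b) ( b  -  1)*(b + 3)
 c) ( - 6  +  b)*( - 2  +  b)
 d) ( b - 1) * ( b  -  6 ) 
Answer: d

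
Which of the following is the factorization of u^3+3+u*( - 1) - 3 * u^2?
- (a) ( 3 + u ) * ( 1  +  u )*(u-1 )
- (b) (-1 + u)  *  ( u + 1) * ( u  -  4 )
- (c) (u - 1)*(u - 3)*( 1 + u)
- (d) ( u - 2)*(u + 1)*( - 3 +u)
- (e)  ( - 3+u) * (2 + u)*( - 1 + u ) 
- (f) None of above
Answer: c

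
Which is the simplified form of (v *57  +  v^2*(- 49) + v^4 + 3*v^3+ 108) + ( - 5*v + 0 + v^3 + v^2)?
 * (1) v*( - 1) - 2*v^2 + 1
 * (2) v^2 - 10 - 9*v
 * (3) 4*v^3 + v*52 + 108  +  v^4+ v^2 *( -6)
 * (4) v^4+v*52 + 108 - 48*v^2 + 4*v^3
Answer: 4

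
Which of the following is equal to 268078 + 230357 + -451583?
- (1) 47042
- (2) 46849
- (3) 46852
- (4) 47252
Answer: 3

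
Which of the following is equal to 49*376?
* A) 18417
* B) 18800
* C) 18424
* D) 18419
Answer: C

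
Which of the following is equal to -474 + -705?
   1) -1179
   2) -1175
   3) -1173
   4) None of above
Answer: 1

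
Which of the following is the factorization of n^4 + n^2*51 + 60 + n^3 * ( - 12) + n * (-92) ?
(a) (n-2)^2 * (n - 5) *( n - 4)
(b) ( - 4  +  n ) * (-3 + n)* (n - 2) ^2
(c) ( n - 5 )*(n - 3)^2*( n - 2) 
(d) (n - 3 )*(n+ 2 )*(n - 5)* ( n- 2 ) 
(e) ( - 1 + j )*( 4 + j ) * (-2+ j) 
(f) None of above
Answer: f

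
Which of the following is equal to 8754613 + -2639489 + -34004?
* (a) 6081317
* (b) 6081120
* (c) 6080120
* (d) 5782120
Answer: b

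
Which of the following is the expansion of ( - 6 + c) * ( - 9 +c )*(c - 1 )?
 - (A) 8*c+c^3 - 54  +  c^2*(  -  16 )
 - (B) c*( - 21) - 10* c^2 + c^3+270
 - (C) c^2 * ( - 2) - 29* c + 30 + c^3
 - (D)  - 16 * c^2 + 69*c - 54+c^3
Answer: D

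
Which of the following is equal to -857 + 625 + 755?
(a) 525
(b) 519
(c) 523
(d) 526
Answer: c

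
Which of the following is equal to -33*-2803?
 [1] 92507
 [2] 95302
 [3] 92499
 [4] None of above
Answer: 3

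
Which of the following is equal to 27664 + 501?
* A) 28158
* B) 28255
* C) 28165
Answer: C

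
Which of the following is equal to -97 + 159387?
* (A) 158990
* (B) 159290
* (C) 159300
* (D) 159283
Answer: B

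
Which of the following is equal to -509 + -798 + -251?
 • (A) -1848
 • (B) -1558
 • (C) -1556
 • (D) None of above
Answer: B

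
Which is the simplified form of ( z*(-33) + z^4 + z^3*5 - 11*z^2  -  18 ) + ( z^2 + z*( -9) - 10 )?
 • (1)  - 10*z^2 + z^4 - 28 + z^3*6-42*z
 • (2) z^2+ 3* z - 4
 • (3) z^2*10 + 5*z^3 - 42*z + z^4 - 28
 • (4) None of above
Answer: 4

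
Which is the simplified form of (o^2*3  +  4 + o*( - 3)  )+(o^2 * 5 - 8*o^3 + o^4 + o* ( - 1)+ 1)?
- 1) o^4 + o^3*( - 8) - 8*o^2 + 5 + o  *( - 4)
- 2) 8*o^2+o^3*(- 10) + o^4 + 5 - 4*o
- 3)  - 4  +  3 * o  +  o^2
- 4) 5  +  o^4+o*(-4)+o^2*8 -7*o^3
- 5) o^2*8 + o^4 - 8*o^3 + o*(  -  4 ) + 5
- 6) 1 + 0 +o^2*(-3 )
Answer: 5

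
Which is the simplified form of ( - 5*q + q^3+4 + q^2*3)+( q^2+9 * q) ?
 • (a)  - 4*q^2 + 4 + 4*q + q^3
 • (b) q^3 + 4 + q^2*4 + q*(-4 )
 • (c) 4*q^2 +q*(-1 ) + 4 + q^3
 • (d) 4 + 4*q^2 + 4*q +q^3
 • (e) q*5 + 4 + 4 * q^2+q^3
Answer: d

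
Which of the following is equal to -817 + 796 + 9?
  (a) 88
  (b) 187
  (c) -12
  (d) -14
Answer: c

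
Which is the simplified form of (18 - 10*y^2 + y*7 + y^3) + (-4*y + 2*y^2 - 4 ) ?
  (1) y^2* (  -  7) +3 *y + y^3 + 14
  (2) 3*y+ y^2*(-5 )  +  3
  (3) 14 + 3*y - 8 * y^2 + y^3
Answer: 3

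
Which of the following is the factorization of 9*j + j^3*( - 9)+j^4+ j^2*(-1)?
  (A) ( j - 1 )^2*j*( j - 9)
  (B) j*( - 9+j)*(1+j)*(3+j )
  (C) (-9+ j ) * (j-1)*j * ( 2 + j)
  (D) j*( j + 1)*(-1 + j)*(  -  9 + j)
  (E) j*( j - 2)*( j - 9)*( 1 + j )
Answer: D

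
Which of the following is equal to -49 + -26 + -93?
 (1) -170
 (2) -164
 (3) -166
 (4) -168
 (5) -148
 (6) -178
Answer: 4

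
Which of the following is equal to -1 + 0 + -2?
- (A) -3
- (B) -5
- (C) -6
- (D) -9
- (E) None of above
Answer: A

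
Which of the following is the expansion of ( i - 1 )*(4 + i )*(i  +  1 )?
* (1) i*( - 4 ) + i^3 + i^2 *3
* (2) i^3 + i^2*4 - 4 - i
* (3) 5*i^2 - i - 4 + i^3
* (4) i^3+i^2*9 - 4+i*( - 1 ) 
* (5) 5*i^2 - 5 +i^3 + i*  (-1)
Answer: 2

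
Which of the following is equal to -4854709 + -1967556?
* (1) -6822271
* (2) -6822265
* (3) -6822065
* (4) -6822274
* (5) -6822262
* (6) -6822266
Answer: 2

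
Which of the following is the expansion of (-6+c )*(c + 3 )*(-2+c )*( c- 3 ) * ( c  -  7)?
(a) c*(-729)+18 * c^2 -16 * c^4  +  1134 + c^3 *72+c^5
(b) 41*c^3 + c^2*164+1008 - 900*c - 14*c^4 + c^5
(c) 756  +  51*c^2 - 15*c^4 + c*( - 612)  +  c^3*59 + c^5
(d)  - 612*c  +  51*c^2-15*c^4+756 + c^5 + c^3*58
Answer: c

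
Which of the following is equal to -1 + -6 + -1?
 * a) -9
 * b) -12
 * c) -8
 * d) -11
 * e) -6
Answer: c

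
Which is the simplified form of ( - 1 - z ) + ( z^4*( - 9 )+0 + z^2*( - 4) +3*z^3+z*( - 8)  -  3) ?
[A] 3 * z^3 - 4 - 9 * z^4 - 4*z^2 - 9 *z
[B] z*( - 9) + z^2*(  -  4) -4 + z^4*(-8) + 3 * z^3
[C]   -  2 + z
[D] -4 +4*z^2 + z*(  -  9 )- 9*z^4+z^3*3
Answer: A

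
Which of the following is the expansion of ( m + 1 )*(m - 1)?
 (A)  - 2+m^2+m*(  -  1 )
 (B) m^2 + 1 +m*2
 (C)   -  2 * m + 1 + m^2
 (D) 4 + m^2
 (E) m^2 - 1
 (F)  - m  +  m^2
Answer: E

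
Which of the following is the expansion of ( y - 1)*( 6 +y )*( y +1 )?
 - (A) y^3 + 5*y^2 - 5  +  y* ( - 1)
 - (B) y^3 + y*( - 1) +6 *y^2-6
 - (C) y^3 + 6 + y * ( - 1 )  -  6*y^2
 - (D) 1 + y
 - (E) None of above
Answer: B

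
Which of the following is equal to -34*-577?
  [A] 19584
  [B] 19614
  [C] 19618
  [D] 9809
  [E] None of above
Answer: C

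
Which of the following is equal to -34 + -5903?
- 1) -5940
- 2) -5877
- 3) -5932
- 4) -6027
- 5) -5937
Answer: 5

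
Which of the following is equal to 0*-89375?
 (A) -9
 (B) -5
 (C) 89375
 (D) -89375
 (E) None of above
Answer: E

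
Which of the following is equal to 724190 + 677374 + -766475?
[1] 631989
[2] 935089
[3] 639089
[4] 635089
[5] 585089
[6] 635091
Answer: 4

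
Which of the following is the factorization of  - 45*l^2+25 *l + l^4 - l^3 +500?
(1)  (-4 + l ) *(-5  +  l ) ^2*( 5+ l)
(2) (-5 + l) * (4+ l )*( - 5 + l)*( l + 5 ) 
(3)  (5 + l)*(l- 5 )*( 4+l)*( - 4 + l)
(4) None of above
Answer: 2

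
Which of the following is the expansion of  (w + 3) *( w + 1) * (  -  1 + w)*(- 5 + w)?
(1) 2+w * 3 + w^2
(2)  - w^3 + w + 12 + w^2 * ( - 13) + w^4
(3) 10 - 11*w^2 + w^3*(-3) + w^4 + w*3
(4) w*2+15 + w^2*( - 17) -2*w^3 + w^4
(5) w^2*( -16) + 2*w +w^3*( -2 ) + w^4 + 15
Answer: 5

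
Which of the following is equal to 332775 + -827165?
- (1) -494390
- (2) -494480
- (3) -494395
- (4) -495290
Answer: 1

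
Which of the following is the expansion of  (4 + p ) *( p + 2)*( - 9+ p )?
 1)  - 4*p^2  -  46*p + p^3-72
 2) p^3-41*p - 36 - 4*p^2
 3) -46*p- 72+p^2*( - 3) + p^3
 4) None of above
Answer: 3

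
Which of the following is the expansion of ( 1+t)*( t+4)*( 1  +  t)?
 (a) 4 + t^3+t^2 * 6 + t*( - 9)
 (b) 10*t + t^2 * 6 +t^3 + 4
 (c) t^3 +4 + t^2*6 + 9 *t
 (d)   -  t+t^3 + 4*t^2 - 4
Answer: c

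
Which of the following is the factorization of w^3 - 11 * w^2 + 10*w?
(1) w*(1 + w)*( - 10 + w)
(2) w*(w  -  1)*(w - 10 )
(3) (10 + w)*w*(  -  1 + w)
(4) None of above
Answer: 2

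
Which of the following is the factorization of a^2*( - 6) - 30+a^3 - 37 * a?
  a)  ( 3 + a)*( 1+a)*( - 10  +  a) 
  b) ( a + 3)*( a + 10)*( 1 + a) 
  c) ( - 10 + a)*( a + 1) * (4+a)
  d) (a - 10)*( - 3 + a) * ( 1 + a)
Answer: a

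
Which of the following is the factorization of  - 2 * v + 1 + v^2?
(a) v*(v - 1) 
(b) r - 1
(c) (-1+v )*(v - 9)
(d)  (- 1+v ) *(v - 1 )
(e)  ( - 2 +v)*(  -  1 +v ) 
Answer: d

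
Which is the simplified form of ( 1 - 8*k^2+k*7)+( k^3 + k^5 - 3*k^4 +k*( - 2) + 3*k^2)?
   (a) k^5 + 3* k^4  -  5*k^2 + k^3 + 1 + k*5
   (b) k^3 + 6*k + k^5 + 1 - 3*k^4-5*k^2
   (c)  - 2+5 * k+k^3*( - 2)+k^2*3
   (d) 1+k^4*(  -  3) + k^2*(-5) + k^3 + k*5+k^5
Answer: d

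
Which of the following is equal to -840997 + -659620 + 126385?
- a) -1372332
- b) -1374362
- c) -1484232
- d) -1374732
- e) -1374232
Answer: e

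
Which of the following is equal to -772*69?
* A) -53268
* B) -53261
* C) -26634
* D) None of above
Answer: A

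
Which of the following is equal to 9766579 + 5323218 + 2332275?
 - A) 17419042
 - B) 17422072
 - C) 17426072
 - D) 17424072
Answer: B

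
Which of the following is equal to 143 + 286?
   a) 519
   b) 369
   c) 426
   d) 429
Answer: d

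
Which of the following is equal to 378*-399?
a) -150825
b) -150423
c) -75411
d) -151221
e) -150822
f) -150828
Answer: e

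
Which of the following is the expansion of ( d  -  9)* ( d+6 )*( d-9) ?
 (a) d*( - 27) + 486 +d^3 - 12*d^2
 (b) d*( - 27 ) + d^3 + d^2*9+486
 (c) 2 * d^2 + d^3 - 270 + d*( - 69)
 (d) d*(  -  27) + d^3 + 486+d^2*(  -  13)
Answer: a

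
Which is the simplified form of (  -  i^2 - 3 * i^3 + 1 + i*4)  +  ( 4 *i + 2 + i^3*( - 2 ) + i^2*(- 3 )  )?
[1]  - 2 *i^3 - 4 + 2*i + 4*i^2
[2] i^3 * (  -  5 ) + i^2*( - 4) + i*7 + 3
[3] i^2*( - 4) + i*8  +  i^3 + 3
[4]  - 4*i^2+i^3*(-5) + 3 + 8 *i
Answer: 4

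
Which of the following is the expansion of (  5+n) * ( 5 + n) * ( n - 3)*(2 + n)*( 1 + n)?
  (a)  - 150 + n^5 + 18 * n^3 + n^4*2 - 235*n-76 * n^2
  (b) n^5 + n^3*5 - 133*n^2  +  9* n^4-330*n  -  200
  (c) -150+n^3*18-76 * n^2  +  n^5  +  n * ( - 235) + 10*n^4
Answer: c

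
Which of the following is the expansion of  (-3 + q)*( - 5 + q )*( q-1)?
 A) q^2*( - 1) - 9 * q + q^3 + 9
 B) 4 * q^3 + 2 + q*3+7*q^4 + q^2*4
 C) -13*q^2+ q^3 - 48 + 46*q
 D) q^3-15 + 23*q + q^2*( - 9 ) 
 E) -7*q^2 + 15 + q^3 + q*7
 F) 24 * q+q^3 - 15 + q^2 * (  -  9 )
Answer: D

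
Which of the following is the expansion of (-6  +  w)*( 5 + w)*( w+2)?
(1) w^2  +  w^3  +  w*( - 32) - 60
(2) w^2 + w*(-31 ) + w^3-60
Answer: 1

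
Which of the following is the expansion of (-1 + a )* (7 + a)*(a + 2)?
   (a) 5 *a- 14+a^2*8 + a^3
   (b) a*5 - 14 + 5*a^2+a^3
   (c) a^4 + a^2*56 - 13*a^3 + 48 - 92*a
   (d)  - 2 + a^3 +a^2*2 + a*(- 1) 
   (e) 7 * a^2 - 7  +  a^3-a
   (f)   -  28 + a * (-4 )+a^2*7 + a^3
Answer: a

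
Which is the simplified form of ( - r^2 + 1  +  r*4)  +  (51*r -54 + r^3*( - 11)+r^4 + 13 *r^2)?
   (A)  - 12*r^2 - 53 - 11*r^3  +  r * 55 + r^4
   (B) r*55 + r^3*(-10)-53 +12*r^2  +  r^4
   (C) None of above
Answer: C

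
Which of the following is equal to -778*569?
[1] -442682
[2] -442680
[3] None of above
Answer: 1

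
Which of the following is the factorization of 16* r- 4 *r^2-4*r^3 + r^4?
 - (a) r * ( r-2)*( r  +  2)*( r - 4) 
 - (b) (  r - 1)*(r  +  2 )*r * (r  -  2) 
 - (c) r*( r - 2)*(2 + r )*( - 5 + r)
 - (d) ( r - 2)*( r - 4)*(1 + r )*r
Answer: a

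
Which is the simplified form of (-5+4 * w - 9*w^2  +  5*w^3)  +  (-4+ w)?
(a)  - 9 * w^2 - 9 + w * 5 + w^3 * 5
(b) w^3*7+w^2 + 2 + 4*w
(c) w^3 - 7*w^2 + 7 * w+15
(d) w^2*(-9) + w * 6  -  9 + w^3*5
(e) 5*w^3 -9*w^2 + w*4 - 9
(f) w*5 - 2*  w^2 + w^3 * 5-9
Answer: a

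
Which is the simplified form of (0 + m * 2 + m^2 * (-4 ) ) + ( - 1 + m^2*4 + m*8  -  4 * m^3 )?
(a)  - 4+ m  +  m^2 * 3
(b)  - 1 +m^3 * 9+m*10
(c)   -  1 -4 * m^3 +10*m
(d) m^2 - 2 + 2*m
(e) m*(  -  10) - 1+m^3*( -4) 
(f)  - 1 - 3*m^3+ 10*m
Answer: c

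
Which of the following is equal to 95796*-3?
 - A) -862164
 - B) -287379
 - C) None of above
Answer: C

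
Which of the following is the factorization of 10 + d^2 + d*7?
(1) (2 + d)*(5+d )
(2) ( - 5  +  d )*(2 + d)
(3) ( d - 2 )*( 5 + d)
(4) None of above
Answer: 1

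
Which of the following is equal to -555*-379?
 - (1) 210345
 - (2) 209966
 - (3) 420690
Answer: 1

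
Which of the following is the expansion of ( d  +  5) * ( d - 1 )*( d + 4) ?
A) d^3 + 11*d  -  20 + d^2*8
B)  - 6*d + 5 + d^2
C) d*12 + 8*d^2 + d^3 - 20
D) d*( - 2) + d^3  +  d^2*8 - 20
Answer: A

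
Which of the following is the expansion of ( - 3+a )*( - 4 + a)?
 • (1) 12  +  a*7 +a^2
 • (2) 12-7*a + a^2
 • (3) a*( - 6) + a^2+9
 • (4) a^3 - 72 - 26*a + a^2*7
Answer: 2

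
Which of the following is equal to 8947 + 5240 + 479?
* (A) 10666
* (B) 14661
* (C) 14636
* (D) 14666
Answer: D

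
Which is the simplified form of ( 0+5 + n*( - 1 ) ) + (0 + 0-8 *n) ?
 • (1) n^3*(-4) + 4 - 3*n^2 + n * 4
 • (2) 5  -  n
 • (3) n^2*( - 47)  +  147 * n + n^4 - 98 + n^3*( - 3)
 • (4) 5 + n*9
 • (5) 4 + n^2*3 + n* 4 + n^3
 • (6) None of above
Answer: 6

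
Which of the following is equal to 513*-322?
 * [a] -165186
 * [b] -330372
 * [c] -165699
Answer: a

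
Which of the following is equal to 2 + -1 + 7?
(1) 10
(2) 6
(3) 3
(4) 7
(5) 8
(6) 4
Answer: 5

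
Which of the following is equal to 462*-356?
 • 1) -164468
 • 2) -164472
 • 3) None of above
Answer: 2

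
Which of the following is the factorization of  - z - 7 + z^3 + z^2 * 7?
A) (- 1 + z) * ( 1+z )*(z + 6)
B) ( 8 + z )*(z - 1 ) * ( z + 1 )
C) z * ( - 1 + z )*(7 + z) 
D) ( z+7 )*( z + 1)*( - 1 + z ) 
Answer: D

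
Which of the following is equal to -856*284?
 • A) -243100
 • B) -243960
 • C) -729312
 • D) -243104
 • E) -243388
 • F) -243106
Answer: D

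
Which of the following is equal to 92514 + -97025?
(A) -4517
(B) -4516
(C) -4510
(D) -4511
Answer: D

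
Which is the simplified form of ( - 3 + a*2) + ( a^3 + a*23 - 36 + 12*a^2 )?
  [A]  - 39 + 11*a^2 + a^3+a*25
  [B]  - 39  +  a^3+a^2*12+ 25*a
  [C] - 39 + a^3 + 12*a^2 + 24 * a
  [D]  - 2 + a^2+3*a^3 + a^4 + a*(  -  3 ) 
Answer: B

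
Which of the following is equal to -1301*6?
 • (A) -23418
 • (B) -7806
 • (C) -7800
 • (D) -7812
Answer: B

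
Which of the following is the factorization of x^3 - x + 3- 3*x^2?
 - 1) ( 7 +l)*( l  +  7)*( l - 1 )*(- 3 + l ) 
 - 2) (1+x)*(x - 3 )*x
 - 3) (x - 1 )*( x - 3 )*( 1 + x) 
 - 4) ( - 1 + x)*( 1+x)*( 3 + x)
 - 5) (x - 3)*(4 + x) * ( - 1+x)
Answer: 3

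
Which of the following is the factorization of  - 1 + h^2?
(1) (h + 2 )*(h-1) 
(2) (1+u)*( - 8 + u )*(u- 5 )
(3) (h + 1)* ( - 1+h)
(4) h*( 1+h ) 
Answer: 3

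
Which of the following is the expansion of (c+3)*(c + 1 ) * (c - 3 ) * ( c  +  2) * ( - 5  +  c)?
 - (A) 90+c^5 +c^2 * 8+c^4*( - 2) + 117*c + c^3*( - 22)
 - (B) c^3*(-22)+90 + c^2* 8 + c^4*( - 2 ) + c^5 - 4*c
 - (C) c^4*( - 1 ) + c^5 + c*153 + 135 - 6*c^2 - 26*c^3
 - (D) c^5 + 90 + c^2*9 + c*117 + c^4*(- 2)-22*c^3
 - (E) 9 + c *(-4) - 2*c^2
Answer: A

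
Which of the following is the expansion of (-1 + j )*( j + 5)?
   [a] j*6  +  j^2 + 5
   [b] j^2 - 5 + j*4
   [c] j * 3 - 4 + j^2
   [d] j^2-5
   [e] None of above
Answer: b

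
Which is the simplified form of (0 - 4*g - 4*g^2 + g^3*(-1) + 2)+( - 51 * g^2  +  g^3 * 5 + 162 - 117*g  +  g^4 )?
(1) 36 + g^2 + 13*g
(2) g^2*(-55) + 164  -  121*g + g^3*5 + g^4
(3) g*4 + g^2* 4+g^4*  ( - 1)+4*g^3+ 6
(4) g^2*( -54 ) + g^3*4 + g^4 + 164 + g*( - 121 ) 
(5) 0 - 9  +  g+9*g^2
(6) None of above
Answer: 6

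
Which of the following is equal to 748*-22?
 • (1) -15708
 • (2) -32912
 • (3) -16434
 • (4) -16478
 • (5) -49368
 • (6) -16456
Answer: 6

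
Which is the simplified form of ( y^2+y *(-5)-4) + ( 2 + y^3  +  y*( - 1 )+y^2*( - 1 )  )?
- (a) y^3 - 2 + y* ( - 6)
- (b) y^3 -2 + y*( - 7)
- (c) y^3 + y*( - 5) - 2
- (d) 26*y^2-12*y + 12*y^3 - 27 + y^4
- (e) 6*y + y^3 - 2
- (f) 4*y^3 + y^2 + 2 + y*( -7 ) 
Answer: a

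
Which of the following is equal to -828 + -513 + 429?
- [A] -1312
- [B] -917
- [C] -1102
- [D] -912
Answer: D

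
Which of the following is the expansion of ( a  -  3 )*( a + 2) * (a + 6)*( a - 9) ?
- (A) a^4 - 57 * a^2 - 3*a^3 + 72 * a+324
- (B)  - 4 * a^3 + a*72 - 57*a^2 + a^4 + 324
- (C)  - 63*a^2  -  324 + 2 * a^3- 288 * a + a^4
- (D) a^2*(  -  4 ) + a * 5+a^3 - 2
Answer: B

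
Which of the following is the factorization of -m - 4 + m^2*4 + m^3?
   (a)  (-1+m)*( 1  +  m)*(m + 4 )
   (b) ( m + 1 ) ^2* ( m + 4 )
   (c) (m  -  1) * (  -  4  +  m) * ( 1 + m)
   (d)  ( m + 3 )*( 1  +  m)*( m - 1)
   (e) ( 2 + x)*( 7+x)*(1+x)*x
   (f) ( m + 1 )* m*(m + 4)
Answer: a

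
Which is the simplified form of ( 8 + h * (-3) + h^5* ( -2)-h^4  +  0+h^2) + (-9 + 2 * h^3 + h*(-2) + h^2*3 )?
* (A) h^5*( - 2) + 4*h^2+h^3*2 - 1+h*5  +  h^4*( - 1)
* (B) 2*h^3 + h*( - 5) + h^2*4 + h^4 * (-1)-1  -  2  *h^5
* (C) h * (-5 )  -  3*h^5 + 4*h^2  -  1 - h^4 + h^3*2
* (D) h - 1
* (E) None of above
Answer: B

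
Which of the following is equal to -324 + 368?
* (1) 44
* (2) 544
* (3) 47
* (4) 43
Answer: 1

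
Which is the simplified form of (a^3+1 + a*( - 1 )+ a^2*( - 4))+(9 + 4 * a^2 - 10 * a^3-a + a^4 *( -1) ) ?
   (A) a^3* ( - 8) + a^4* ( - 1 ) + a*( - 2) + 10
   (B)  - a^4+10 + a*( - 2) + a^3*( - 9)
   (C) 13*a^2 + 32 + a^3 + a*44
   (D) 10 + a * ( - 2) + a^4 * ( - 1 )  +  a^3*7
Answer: B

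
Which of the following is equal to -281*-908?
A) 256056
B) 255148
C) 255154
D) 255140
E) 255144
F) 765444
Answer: B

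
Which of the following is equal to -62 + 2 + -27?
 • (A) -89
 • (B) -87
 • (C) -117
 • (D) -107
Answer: B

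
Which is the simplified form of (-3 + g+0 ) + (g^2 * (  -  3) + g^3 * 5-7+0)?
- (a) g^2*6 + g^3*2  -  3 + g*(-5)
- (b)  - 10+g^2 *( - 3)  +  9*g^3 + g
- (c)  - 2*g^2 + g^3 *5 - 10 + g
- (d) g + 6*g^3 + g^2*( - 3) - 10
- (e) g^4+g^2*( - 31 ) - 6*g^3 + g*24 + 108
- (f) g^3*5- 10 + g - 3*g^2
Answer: f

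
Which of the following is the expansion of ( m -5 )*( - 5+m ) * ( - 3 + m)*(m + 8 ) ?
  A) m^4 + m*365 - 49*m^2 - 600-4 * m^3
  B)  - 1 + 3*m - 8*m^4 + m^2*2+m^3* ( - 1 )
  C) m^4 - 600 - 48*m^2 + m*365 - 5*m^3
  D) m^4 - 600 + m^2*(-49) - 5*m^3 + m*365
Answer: D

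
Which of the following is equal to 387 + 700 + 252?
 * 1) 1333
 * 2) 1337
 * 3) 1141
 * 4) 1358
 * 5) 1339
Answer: 5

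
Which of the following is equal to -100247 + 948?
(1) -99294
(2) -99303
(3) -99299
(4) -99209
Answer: 3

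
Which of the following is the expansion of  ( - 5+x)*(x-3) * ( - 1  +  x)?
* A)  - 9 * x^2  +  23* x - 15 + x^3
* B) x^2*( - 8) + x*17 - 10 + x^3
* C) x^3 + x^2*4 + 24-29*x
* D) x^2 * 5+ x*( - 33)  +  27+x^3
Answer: A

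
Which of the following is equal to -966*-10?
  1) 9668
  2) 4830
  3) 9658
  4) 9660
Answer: 4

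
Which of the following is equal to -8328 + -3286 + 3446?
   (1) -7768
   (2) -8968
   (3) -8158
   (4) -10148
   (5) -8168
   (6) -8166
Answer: 5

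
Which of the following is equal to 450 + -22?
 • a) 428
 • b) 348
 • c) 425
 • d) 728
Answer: a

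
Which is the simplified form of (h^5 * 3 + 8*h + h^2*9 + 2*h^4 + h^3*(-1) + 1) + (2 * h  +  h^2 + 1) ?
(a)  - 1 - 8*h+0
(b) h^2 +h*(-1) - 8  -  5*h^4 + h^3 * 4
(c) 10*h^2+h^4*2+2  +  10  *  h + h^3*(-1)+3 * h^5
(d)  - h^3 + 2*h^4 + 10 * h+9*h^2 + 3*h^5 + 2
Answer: c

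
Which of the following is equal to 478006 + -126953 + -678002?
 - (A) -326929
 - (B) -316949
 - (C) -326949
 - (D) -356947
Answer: C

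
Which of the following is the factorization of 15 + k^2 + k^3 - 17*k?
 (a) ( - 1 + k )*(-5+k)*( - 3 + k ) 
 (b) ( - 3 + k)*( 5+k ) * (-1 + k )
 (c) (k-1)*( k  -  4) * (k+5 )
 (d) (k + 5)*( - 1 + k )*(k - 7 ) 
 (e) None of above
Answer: b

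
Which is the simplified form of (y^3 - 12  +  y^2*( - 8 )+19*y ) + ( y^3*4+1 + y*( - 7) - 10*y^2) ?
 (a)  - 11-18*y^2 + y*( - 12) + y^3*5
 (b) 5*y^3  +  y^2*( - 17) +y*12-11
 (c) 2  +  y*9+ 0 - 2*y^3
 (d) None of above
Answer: d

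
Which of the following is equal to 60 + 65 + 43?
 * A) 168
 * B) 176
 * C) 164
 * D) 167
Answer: A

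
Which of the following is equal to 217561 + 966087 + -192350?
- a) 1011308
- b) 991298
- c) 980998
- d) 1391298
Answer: b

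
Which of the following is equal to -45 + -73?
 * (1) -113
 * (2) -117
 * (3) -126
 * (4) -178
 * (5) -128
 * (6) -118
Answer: 6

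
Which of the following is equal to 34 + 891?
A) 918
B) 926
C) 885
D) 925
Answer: D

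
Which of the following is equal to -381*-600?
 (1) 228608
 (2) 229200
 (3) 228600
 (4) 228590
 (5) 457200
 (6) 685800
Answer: 3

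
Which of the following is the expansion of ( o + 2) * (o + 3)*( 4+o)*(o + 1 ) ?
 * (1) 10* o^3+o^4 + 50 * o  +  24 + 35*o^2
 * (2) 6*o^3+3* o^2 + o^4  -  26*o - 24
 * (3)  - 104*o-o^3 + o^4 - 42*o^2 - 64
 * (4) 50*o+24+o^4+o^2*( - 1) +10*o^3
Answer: 1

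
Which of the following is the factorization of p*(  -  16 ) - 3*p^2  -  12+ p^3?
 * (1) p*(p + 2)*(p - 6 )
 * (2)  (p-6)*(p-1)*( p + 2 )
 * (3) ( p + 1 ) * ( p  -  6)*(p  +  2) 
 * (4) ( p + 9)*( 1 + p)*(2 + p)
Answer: 3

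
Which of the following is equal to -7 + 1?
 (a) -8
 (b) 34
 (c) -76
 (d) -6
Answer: d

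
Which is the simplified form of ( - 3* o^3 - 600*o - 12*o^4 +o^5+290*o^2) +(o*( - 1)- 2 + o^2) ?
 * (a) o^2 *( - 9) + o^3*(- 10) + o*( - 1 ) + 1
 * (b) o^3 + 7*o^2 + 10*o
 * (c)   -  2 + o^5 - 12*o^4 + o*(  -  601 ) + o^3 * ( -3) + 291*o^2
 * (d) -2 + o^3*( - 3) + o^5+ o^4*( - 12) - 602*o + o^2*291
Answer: c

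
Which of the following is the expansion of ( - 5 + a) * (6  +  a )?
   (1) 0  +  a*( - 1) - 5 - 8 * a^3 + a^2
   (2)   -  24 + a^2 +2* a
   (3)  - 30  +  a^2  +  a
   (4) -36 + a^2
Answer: 3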